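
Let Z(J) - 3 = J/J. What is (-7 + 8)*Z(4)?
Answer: 4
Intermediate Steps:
Z(J) = 4 (Z(J) = 3 + J/J = 3 + 1 = 4)
(-7 + 8)*Z(4) = (-7 + 8)*4 = 1*4 = 4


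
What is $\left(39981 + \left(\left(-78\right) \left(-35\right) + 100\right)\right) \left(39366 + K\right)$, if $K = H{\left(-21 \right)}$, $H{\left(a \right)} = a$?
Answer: $1684398795$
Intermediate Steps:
$K = -21$
$\left(39981 + \left(\left(-78\right) \left(-35\right) + 100\right)\right) \left(39366 + K\right) = \left(39981 + \left(\left(-78\right) \left(-35\right) + 100\right)\right) \left(39366 - 21\right) = \left(39981 + \left(2730 + 100\right)\right) 39345 = \left(39981 + 2830\right) 39345 = 42811 \cdot 39345 = 1684398795$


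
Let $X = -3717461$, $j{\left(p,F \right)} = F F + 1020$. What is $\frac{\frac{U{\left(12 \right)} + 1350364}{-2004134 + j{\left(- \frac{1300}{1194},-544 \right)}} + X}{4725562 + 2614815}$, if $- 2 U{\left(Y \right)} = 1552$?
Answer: $- \frac{3173184492323}{6265665063053} \approx -0.50644$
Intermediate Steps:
$U{\left(Y \right)} = -776$ ($U{\left(Y \right)} = \left(- \frac{1}{2}\right) 1552 = -776$)
$j{\left(p,F \right)} = 1020 + F^{2}$ ($j{\left(p,F \right)} = F^{2} + 1020 = 1020 + F^{2}$)
$\frac{\frac{U{\left(12 \right)} + 1350364}{-2004134 + j{\left(- \frac{1300}{1194},-544 \right)}} + X}{4725562 + 2614815} = \frac{\frac{-776 + 1350364}{-2004134 + \left(1020 + \left(-544\right)^{2}\right)} - 3717461}{4725562 + 2614815} = \frac{\frac{1349588}{-2004134 + \left(1020 + 295936\right)} - 3717461}{7340377} = \left(\frac{1349588}{-2004134 + 296956} - 3717461\right) \frac{1}{7340377} = \left(\frac{1349588}{-1707178} - 3717461\right) \frac{1}{7340377} = \left(1349588 \left(- \frac{1}{1707178}\right) - 3717461\right) \frac{1}{7340377} = \left(- \frac{674794}{853589} - 3717461\right) \frac{1}{7340377} = \left(- \frac{3173184492323}{853589}\right) \frac{1}{7340377} = - \frac{3173184492323}{6265665063053}$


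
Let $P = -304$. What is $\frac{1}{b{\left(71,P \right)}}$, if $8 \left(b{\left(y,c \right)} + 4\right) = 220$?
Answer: $\frac{2}{47} \approx 0.042553$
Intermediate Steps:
$b{\left(y,c \right)} = \frac{47}{2}$ ($b{\left(y,c \right)} = -4 + \frac{1}{8} \cdot 220 = -4 + \frac{55}{2} = \frac{47}{2}$)
$\frac{1}{b{\left(71,P \right)}} = \frac{1}{\frac{47}{2}} = \frac{2}{47}$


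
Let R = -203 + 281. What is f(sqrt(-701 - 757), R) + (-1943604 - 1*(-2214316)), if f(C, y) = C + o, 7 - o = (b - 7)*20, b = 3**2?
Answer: 270679 + 27*I*sqrt(2) ≈ 2.7068e+5 + 38.184*I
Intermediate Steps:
b = 9
R = 78
o = -33 (o = 7 - (9 - 7)*20 = 7 - 2*20 = 7 - 1*40 = 7 - 40 = -33)
f(C, y) = -33 + C (f(C, y) = C - 33 = -33 + C)
f(sqrt(-701 - 757), R) + (-1943604 - 1*(-2214316)) = (-33 + sqrt(-701 - 757)) + (-1943604 - 1*(-2214316)) = (-33 + sqrt(-1458)) + (-1943604 + 2214316) = (-33 + 27*I*sqrt(2)) + 270712 = 270679 + 27*I*sqrt(2)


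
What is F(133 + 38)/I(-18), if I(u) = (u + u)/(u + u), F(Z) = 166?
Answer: 166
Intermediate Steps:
I(u) = 1 (I(u) = (2*u)/((2*u)) = (2*u)*(1/(2*u)) = 1)
F(133 + 38)/I(-18) = 166/1 = 166*1 = 166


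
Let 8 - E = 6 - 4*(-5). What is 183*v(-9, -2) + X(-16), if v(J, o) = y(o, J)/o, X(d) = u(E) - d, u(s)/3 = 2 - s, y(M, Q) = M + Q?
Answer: 2165/2 ≈ 1082.5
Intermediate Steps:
E = -18 (E = 8 - (6 - 4*(-5)) = 8 - (6 + 20) = 8 - 1*26 = 8 - 26 = -18)
u(s) = 6 - 3*s (u(s) = 3*(2 - s) = 6 - 3*s)
X(d) = 60 - d (X(d) = (6 - 3*(-18)) - d = (6 + 54) - d = 60 - d)
v(J, o) = (J + o)/o (v(J, o) = (o + J)/o = (J + o)/o)
183*v(-9, -2) + X(-16) = 183*((-9 - 2)/(-2)) + (60 - 1*(-16)) = 183*(-½*(-11)) + (60 + 16) = 183*(11/2) + 76 = 2013/2 + 76 = 2165/2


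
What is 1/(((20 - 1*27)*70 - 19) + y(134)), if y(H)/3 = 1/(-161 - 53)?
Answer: -214/108929 ≈ -0.0019646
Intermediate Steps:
y(H) = -3/214 (y(H) = 3/(-161 - 53) = 3/(-214) = 3*(-1/214) = -3/214)
1/(((20 - 1*27)*70 - 19) + y(134)) = 1/(((20 - 1*27)*70 - 19) - 3/214) = 1/(((20 - 27)*70 - 19) - 3/214) = 1/((-7*70 - 19) - 3/214) = 1/((-490 - 19) - 3/214) = 1/(-509 - 3/214) = 1/(-108929/214) = -214/108929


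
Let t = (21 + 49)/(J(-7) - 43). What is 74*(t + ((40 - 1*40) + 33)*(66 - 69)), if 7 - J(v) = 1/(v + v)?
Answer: -3757498/503 ≈ -7470.2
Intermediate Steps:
J(v) = 7 - 1/(2*v) (J(v) = 7 - 1/(v + v) = 7 - 1/(2*v))
t = -980/503 (t = (21 + 49)/((7 - ½/(-7)) - 43) = 70/((7 - ½*(-⅐)) - 43) = 70/((7 + 1/14) - 43) = 70/(99/14 - 43) = 70/(-503/14) = 70*(-14/503) = -980/503 ≈ -1.9483)
74*(t + ((40 - 1*40) + 33)*(66 - 69)) = 74*(-980/503 + ((40 - 1*40) + 33)*(66 - 69)) = 74*(-980/503 + ((40 - 40) + 33)*(-3)) = 74*(-980/503 + (0 + 33)*(-3)) = 74*(-980/503 + 33*(-3)) = 74*(-980/503 - 99) = 74*(-50777/503) = -3757498/503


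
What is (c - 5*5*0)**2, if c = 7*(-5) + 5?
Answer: 900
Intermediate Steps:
c = -30 (c = -35 + 5 = -30)
(c - 5*5*0)**2 = (-30 - 5*5*0)**2 = (-30 - 25*0)**2 = (-30 + 0)**2 = (-30)**2 = 900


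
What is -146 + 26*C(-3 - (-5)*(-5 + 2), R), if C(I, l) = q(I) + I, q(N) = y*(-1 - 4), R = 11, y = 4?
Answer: -1134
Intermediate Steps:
q(N) = -20 (q(N) = 4*(-1 - 4) = 4*(-5) = -20)
C(I, l) = -20 + I
-146 + 26*C(-3 - (-5)*(-5 + 2), R) = -146 + 26*(-20 + (-3 - (-5)*(-5 + 2))) = -146 + 26*(-20 + (-3 - (-5)*(-3))) = -146 + 26*(-20 + (-3 - 5*3)) = -146 + 26*(-20 + (-3 - 15)) = -146 + 26*(-20 - 18) = -146 + 26*(-38) = -146 - 988 = -1134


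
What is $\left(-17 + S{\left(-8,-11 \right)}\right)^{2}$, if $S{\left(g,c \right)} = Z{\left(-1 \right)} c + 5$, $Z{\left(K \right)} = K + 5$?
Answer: $3136$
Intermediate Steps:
$Z{\left(K \right)} = 5 + K$
$S{\left(g,c \right)} = 5 + 4 c$ ($S{\left(g,c \right)} = \left(5 - 1\right) c + 5 = 4 c + 5 = 5 + 4 c$)
$\left(-17 + S{\left(-8,-11 \right)}\right)^{2} = \left(-17 + \left(5 + 4 \left(-11\right)\right)\right)^{2} = \left(-17 + \left(5 - 44\right)\right)^{2} = \left(-17 - 39\right)^{2} = \left(-56\right)^{2} = 3136$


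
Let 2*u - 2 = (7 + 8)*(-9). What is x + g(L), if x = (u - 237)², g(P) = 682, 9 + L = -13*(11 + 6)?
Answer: 371177/4 ≈ 92794.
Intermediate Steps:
u = -133/2 (u = 1 + ((7 + 8)*(-9))/2 = 1 + (15*(-9))/2 = 1 + (½)*(-135) = 1 - 135/2 = -133/2 ≈ -66.500)
L = -230 (L = -9 - 13*(11 + 6) = -9 - 13*17 = -9 - 221 = -230)
x = 368449/4 (x = (-133/2 - 237)² = (-607/2)² = 368449/4 ≈ 92112.)
x + g(L) = 368449/4 + 682 = 371177/4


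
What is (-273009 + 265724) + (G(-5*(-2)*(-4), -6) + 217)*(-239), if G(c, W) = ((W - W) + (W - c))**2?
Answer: -335432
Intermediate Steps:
G(c, W) = (W - c)**2 (G(c, W) = (0 + (W - c))**2 = (W - c)**2)
(-273009 + 265724) + (G(-5*(-2)*(-4), -6) + 217)*(-239) = (-273009 + 265724) + ((-6 - (-5*(-2))*(-4))**2 + 217)*(-239) = -7285 + ((-6 - 10*(-4))**2 + 217)*(-239) = -7285 + ((-6 - 1*(-40))**2 + 217)*(-239) = -7285 + ((-6 + 40)**2 + 217)*(-239) = -7285 + (34**2 + 217)*(-239) = -7285 + (1156 + 217)*(-239) = -7285 + 1373*(-239) = -7285 - 328147 = -335432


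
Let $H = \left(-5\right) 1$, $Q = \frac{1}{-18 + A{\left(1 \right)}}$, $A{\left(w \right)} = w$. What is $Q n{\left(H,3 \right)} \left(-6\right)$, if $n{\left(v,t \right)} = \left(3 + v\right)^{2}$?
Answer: $\frac{24}{17} \approx 1.4118$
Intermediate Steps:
$Q = - \frac{1}{17}$ ($Q = \frac{1}{-18 + 1} = \frac{1}{-17} = - \frac{1}{17} \approx -0.058824$)
$H = -5$
$Q n{\left(H,3 \right)} \left(-6\right) = - \frac{\left(3 - 5\right)^{2}}{17} \left(-6\right) = - \frac{\left(-2\right)^{2}}{17} \left(-6\right) = \left(- \frac{1}{17}\right) 4 \left(-6\right) = \left(- \frac{4}{17}\right) \left(-6\right) = \frac{24}{17}$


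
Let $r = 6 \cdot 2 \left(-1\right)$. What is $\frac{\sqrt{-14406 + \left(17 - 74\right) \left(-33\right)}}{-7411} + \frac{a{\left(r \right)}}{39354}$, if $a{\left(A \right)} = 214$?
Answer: $\frac{107}{19677} - \frac{5 i \sqrt{501}}{7411} \approx 0.0054378 - 0.015101 i$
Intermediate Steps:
$r = -12$ ($r = 12 \left(-1\right) = -12$)
$\frac{\sqrt{-14406 + \left(17 - 74\right) \left(-33\right)}}{-7411} + \frac{a{\left(r \right)}}{39354} = \frac{\sqrt{-14406 + \left(17 - 74\right) \left(-33\right)}}{-7411} + \frac{214}{39354} = \sqrt{-14406 - -1881} \left(- \frac{1}{7411}\right) + 214 \cdot \frac{1}{39354} = \sqrt{-14406 + 1881} \left(- \frac{1}{7411}\right) + \frac{107}{19677} = \sqrt{-12525} \left(- \frac{1}{7411}\right) + \frac{107}{19677} = 5 i \sqrt{501} \left(- \frac{1}{7411}\right) + \frac{107}{19677} = - \frac{5 i \sqrt{501}}{7411} + \frac{107}{19677} = \frac{107}{19677} - \frac{5 i \sqrt{501}}{7411}$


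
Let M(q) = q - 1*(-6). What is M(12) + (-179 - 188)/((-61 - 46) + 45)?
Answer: 1483/62 ≈ 23.919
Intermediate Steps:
M(q) = 6 + q (M(q) = q + 6 = 6 + q)
M(12) + (-179 - 188)/((-61 - 46) + 45) = (6 + 12) + (-179 - 188)/((-61 - 46) + 45) = 18 - 367/(-107 + 45) = 18 - 367/(-62) = 18 - 367*(-1/62) = 18 + 367/62 = 1483/62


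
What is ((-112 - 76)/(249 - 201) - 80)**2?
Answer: 1014049/144 ≈ 7042.0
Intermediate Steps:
((-112 - 76)/(249 - 201) - 80)**2 = (-188/48 - 80)**2 = (-188*1/48 - 80)**2 = (-47/12 - 80)**2 = (-1007/12)**2 = 1014049/144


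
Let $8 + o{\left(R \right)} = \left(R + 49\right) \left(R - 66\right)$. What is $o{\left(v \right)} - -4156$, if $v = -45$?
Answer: $3704$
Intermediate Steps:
$o{\left(R \right)} = -8 + \left(-66 + R\right) \left(49 + R\right)$ ($o{\left(R \right)} = -8 + \left(R + 49\right) \left(R - 66\right) = -8 + \left(49 + R\right) \left(-66 + R\right) = -8 + \left(-66 + R\right) \left(49 + R\right)$)
$o{\left(v \right)} - -4156 = \left(-3242 + \left(-45\right)^{2} - -765\right) - -4156 = \left(-3242 + 2025 + 765\right) + 4156 = -452 + 4156 = 3704$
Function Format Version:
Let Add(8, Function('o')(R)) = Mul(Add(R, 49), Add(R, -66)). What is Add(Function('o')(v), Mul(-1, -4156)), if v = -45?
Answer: 3704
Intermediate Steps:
Function('o')(R) = Add(-8, Mul(Add(-66, R), Add(49, R))) (Function('o')(R) = Add(-8, Mul(Add(R, 49), Add(R, -66))) = Add(-8, Mul(Add(49, R), Add(-66, R))) = Add(-8, Mul(Add(-66, R), Add(49, R))))
Add(Function('o')(v), Mul(-1, -4156)) = Add(Add(-3242, Pow(-45, 2), Mul(-17, -45)), Mul(-1, -4156)) = Add(Add(-3242, 2025, 765), 4156) = Add(-452, 4156) = 3704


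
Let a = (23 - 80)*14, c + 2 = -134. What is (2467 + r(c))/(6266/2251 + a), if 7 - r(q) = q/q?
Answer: -5566723/1790032 ≈ -3.1098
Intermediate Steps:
c = -136 (c = -2 - 134 = -136)
r(q) = 6 (r(q) = 7 - q/q = 7 - 1*1 = 7 - 1 = 6)
a = -798 (a = -57*14 = -798)
(2467 + r(c))/(6266/2251 + a) = (2467 + 6)/(6266/2251 - 798) = 2473/(6266*(1/2251) - 798) = 2473/(6266/2251 - 798) = 2473/(-1790032/2251) = 2473*(-2251/1790032) = -5566723/1790032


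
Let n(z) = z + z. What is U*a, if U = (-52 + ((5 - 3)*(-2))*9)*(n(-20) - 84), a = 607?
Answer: 6623584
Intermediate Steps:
n(z) = 2*z
U = 10912 (U = (-52 + ((5 - 3)*(-2))*9)*(2*(-20) - 84) = (-52 + (2*(-2))*9)*(-40 - 84) = (-52 - 4*9)*(-124) = (-52 - 36)*(-124) = -88*(-124) = 10912)
U*a = 10912*607 = 6623584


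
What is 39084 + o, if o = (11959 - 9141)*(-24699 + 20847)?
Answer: -10815852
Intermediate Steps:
o = -10854936 (o = 2818*(-3852) = -10854936)
39084 + o = 39084 - 10854936 = -10815852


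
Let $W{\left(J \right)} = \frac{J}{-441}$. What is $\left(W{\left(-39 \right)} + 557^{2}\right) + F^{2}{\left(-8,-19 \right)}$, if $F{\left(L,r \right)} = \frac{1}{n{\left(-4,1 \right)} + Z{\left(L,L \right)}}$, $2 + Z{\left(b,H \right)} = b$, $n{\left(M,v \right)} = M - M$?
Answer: $\frac{4560661747}{14700} \approx 3.1025 \cdot 10^{5}$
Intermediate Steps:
$n{\left(M,v \right)} = 0$
$Z{\left(b,H \right)} = -2 + b$
$W{\left(J \right)} = - \frac{J}{441}$ ($W{\left(J \right)} = J \left(- \frac{1}{441}\right) = - \frac{J}{441}$)
$F{\left(L,r \right)} = \frac{1}{-2 + L}$ ($F{\left(L,r \right)} = \frac{1}{0 + \left(-2 + L\right)} = \frac{1}{-2 + L}$)
$\left(W{\left(-39 \right)} + 557^{2}\right) + F^{2}{\left(-8,-19 \right)} = \left(\left(- \frac{1}{441}\right) \left(-39\right) + 557^{2}\right) + \left(\frac{1}{-2 - 8}\right)^{2} = \left(\frac{13}{147} + 310249\right) + \left(\frac{1}{-10}\right)^{2} = \frac{45606616}{147} + \left(- \frac{1}{10}\right)^{2} = \frac{45606616}{147} + \frac{1}{100} = \frac{4560661747}{14700}$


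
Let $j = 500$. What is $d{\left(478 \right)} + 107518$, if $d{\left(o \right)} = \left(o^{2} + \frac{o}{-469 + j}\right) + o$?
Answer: $\frac{10431358}{31} \approx 3.365 \cdot 10^{5}$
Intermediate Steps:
$d{\left(o \right)} = o^{2} + \frac{32 o}{31}$ ($d{\left(o \right)} = \left(o^{2} + \frac{o}{-469 + 500}\right) + o = \left(o^{2} + \frac{o}{31}\right) + o = o^{2} + \frac{32 o}{31}$)
$d{\left(478 \right)} + 107518 = \frac{1}{31} \cdot 478 \left(32 + 31 \cdot 478\right) + 107518 = \frac{1}{31} \cdot 478 \left(32 + 14818\right) + 107518 = \frac{1}{31} \cdot 478 \cdot 14850 + 107518 = \frac{7098300}{31} + 107518 = \frac{10431358}{31}$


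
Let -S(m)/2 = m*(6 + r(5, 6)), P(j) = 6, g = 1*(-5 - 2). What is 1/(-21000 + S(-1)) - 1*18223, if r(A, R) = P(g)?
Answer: -382245649/20976 ≈ -18223.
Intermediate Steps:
g = -7 (g = 1*(-7) = -7)
r(A, R) = 6
S(m) = -24*m (S(m) = -2*m*(6 + 6) = -2*m*12 = -24*m)
1/(-21000 + S(-1)) - 1*18223 = 1/(-21000 - 24*(-1)) - 1*18223 = 1/(-21000 + 24) - 18223 = 1/(-20976) - 18223 = -1/20976 - 18223 = -382245649/20976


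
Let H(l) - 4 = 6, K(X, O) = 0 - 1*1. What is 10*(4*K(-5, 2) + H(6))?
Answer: 60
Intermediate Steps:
K(X, O) = -1 (K(X, O) = 0 - 1 = -1)
H(l) = 10 (H(l) = 4 + 6 = 10)
10*(4*K(-5, 2) + H(6)) = 10*(4*(-1) + 10) = 10*(-4 + 10) = 10*6 = 60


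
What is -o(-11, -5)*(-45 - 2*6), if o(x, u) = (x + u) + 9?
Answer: -399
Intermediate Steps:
o(x, u) = 9 + u + x (o(x, u) = (u + x) + 9 = 9 + u + x)
-o(-11, -5)*(-45 - 2*6) = -(9 - 5 - 11)*(-45 - 2*6) = -(-7)*(-45 - 12) = -(-7)*(-57) = -1*399 = -399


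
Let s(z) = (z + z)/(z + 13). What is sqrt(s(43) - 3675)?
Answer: I*sqrt(719999)/14 ≈ 60.609*I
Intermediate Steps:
s(z) = 2*z/(13 + z) (s(z) = (2*z)/(13 + z) = 2*z/(13 + z))
sqrt(s(43) - 3675) = sqrt(2*43/(13 + 43) - 3675) = sqrt(2*43/56 - 3675) = sqrt(2*43*(1/56) - 3675) = sqrt(43/28 - 3675) = sqrt(-102857/28) = I*sqrt(719999)/14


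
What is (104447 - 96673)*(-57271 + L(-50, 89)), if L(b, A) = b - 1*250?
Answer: -447556954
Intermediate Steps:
L(b, A) = -250 + b (L(b, A) = b - 250 = -250 + b)
(104447 - 96673)*(-57271 + L(-50, 89)) = (104447 - 96673)*(-57271 + (-250 - 50)) = 7774*(-57271 - 300) = 7774*(-57571) = -447556954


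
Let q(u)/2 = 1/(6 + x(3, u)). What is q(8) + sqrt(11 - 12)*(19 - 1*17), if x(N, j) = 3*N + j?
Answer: 2/23 + 2*I ≈ 0.086957 + 2.0*I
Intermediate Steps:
x(N, j) = j + 3*N
q(u) = 2/(15 + u) (q(u) = 2/(6 + (u + 3*3)) = 2/(6 + (u + 9)) = 2/(6 + (9 + u)) = 2/(15 + u))
q(8) + sqrt(11 - 12)*(19 - 1*17) = 2/(15 + 8) + sqrt(11 - 12)*(19 - 1*17) = 2/23 + sqrt(-1)*(19 - 17) = 2*(1/23) + I*2 = 2/23 + 2*I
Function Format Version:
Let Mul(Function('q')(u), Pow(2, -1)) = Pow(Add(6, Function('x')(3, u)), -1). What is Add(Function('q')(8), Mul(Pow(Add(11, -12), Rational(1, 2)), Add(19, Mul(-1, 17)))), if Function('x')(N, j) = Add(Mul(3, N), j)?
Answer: Add(Rational(2, 23), Mul(2, I)) ≈ Add(0.086957, Mul(2.0000, I))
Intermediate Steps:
Function('x')(N, j) = Add(j, Mul(3, N))
Function('q')(u) = Mul(2, Pow(Add(15, u), -1)) (Function('q')(u) = Mul(2, Pow(Add(6, Add(u, Mul(3, 3))), -1)) = Mul(2, Pow(Add(6, Add(u, 9)), -1)) = Mul(2, Pow(Add(6, Add(9, u)), -1)) = Mul(2, Pow(Add(15, u), -1)))
Add(Function('q')(8), Mul(Pow(Add(11, -12), Rational(1, 2)), Add(19, Mul(-1, 17)))) = Add(Mul(2, Pow(Add(15, 8), -1)), Mul(Pow(Add(11, -12), Rational(1, 2)), Add(19, Mul(-1, 17)))) = Add(Mul(2, Pow(23, -1)), Mul(Pow(-1, Rational(1, 2)), Add(19, -17))) = Add(Mul(2, Rational(1, 23)), Mul(I, 2)) = Add(Rational(2, 23), Mul(2, I))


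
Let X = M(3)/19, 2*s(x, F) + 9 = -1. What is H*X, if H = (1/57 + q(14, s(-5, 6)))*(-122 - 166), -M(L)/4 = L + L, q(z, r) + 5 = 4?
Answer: -129024/361 ≈ -357.41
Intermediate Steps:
s(x, F) = -5 (s(x, F) = -9/2 + (½)*(-1) = -9/2 - ½ = -5)
q(z, r) = -1 (q(z, r) = -5 + 4 = -1)
M(L) = -8*L (M(L) = -4*(L + L) = -8*L)
X = -24/19 (X = -8*3/19 = -24*1/19 = -24/19 ≈ -1.2632)
H = 5376/19 (H = (1/57 - 1)*(-122 - 166) = (1/57 - 1)*(-288) = -56/57*(-288) = 5376/19 ≈ 282.95)
H*X = (5376/19)*(-24/19) = -129024/361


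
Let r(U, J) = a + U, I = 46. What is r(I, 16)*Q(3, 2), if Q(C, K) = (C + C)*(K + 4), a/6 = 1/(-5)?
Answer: 8064/5 ≈ 1612.8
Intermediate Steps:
a = -6/5 (a = 6/(-5) = 6*(-⅕) = -6/5 ≈ -1.2000)
Q(C, K) = 2*C*(4 + K) (Q(C, K) = (2*C)*(4 + K) = 2*C*(4 + K))
r(U, J) = -6/5 + U
r(I, 16)*Q(3, 2) = (-6/5 + 46)*(2*3*(4 + 2)) = 224*(2*3*6)/5 = (224/5)*36 = 8064/5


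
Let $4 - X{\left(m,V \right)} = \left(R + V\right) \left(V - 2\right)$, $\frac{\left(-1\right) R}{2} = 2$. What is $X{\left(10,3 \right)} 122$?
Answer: $610$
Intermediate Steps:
$R = -4$ ($R = \left(-2\right) 2 = -4$)
$X{\left(m,V \right)} = 4 - \left(-4 + V\right) \left(-2 + V\right)$ ($X{\left(m,V \right)} = 4 - \left(-4 + V\right) \left(V - 2\right) = 4 - \left(-4 + V\right) \left(-2 + V\right)$)
$X{\left(10,3 \right)} 122 = \left(-4 - 3^{2} + 6 \cdot 3\right) 122 = \left(-4 - 9 + 18\right) 122 = 5 \cdot 122 = 610$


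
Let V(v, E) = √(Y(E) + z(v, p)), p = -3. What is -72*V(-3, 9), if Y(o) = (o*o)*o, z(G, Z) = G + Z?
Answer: -72*√723 ≈ -1936.0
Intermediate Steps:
Y(o) = o³ (Y(o) = o²*o = o³)
V(v, E) = √(-3 + v + E³) (V(v, E) = √(E³ + (v - 3)) = √(E³ + (-3 + v)) = √(-3 + v + E³))
-72*V(-3, 9) = -72*√(-3 - 3 + 9³) = -72*√(-3 - 3 + 729) = -72*√723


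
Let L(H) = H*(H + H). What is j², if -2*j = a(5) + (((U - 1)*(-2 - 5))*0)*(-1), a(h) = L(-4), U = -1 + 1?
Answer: 256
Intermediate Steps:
U = 0
L(H) = 2*H² (L(H) = H*(2*H) = 2*H²)
a(h) = 32 (a(h) = 2*(-4)² = 2*16 = 32)
j = -16 (j = -(32 + (((0 - 1)*(-2 - 5))*0)*(-1))/2 = -(32 + (-1*(-7)*0)*(-1))/2 = -(32 + (7*0)*(-1))/2 = -(32 + 0*(-1))/2 = -(32 + 0)/2 = -½*32 = -16)
j² = (-16)² = 256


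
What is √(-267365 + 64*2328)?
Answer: I*√118373 ≈ 344.05*I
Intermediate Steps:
√(-267365 + 64*2328) = √(-267365 + 148992) = √(-118373) = I*√118373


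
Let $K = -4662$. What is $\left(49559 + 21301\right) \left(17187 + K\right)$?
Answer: $887521500$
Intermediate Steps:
$\left(49559 + 21301\right) \left(17187 + K\right) = \left(49559 + 21301\right) \left(17187 - 4662\right) = 70860 \cdot 12525 = 887521500$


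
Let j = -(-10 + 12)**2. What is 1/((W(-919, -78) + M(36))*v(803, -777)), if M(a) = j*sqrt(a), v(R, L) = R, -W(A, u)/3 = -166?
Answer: 1/380622 ≈ 2.6273e-6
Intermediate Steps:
W(A, u) = 498 (W(A, u) = -3*(-166) = 498)
j = -4 (j = -1*2**2 = -1*4 = -4)
M(a) = -4*sqrt(a)
1/((W(-919, -78) + M(36))*v(803, -777)) = 1/((498 - 4*sqrt(36))*803) = (1/803)/(498 - 4*6) = (1/803)/(498 - 24) = (1/803)/474 = (1/474)*(1/803) = 1/380622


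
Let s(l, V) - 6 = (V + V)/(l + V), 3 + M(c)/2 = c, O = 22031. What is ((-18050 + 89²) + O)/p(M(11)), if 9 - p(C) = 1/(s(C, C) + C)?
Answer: 136873/103 ≈ 1328.9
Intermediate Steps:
M(c) = -6 + 2*c
s(l, V) = 6 + 2*V/(V + l) (s(l, V) = 6 + (V + V)/(l + V) = 6 + (2*V)/(V + l) = 6 + 2*V/(V + l))
p(C) = 9 - 1/(7 + C) (p(C) = 9 - 1/(2*(3*C + 4*C)/(C + C) + C) = 9 - 1/(2*(7*C)/((2*C)) + C) = 9 - 1/(2*(1/(2*C))*(7*C) + C) = 9 - 1/(7 + C))
((-18050 + 89²) + O)/p(M(11)) = ((-18050 + 89²) + 22031)/(((62 + 9*(-6 + 2*11))/(7 + (-6 + 2*11)))) = ((-18050 + 7921) + 22031)/(((62 + 9*(-6 + 22))/(7 + (-6 + 22)))) = (-10129 + 22031)/(((62 + 9*16)/(7 + 16))) = 11902/(((62 + 144)/23)) = 11902/(((1/23)*206)) = 11902/(206/23) = 11902*(23/206) = 136873/103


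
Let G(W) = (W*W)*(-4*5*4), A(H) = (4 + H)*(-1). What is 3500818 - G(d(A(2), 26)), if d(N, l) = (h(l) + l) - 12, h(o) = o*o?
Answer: 41588818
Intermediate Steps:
h(o) = o²
A(H) = -4 - H
d(N, l) = -12 + l + l² (d(N, l) = (l² + l) - 12 = (l + l²) - 12 = -12 + l + l²)
G(W) = -80*W² (G(W) = W²*(-20*4) = W²*(-80) = -80*W²)
3500818 - G(d(A(2), 26)) = 3500818 - (-80)*(-12 + 26 + 26²)² = 3500818 - (-80)*(-12 + 26 + 676)² = 3500818 - (-80)*690² = 3500818 - (-80)*476100 = 3500818 - 1*(-38088000) = 3500818 + 38088000 = 41588818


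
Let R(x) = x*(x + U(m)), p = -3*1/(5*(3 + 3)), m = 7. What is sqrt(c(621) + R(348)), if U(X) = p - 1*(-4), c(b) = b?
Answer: 3*sqrt(341895)/5 ≈ 350.83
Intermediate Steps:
p = -1/10 (p = -3/(5*6) = -3/30 = -3*1/30 = -1/10 ≈ -0.10000)
U(X) = 39/10 (U(X) = -1/10 - 1*(-4) = -1/10 + 4 = 39/10)
R(x) = x*(39/10 + x) (R(x) = x*(x + 39/10) = x*(39/10 + x))
sqrt(c(621) + R(348)) = sqrt(621 + (1/10)*348*(39 + 10*348)) = sqrt(621 + (1/10)*348*(39 + 3480)) = sqrt(621 + (1/10)*348*3519) = sqrt(621 + 612306/5) = sqrt(615411/5) = 3*sqrt(341895)/5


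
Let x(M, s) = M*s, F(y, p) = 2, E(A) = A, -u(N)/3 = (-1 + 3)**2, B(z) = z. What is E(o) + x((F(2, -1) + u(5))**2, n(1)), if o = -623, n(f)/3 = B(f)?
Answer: -323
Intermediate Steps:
u(N) = -12 (u(N) = -3*(-1 + 3)**2 = -3*2**2 = -3*4 = -12)
n(f) = 3*f
E(o) + x((F(2, -1) + u(5))**2, n(1)) = -623 + (2 - 12)**2*(3*1) = -623 + (-10)**2*3 = -623 + 100*3 = -623 + 300 = -323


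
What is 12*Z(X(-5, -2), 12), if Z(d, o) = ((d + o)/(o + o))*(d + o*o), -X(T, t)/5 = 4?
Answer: -496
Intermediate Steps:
X(T, t) = -20 (X(T, t) = -5*4 = -20)
Z(d, o) = (d + o)*(d + o²)/(2*o) (Z(d, o) = ((d + o)/((2*o)))*(d + o²) = ((d + o)*(1/(2*o)))*(d + o²) = ((d + o)/(2*o))*(d + o²) = (d + o)*(d + o²)/(2*o))
12*Z(X(-5, -2), 12) = 12*((½)*((-20)² + 12*(-20 + 12² - 20*12))/12) = 12*((½)*(1/12)*(400 + 12*(-20 + 144 - 240))) = 12*((½)*(1/12)*(400 + 12*(-116))) = 12*((½)*(1/12)*(400 - 1392)) = 12*((½)*(1/12)*(-992)) = 12*(-124/3) = -496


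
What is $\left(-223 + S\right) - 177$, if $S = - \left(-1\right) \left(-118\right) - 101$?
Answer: $-619$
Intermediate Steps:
$S = -219$ ($S = \left(-1\right) 118 - 101 = -118 - 101 = -219$)
$\left(-223 + S\right) - 177 = \left(-223 - 219\right) - 177 = -442 - 177 = -619$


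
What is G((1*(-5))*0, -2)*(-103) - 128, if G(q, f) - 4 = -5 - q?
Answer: -25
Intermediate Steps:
G(q, f) = -1 - q (G(q, f) = 4 + (-5 - q) = -1 - q)
G((1*(-5))*0, -2)*(-103) - 128 = (-1 - 1*(-5)*0)*(-103) - 128 = (-1 - (-5)*0)*(-103) - 128 = (-1 - 1*0)*(-103) - 128 = (-1 + 0)*(-103) - 128 = -1*(-103) - 128 = 103 - 128 = -25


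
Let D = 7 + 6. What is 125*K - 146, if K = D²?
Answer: 20979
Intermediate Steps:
D = 13
K = 169 (K = 13² = 169)
125*K - 146 = 125*169 - 146 = 21125 - 146 = 20979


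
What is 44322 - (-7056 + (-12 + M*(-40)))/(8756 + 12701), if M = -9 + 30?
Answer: 951025062/21457 ≈ 44322.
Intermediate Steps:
M = 21
44322 - (-7056 + (-12 + M*(-40)))/(8756 + 12701) = 44322 - (-7056 + (-12 + 21*(-40)))/(8756 + 12701) = 44322 - (-7056 + (-12 - 840))/21457 = 44322 - (-7056 - 852)/21457 = 44322 - (-7908)/21457 = 44322 - 1*(-7908/21457) = 44322 + 7908/21457 = 951025062/21457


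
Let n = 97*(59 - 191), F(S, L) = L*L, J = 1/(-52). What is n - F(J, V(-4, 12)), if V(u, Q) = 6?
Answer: -12840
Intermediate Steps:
J = -1/52 ≈ -0.019231
F(S, L) = L²
n = -12804 (n = 97*(-132) = -12804)
n - F(J, V(-4, 12)) = -12804 - 1*6² = -12804 - 1*36 = -12804 - 36 = -12840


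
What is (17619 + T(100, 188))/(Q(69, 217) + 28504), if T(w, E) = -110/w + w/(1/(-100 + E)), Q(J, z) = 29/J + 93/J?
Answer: 18228351/19668980 ≈ 0.92676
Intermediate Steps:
Q(J, z) = 122/J
T(w, E) = -110/w + w*(-100 + E)
(17619 + T(100, 188))/(Q(69, 217) + 28504) = (17619 + (-110 + 100²*(-100 + 188))/100)/(122/69 + 28504) = (17619 + (-110 + 10000*88)/100)/(122*(1/69) + 28504) = (17619 + (-110 + 880000)/100)/(122/69 + 28504) = (17619 + (1/100)*879890)/(1966898/69) = (17619 + 87989/10)*(69/1966898) = (264179/10)*(69/1966898) = 18228351/19668980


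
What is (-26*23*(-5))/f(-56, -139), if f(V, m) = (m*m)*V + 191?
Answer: -598/216357 ≈ -0.0027639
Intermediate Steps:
f(V, m) = 191 + V*m² (f(V, m) = m²*V + 191 = V*m² + 191 = 191 + V*m²)
(-26*23*(-5))/f(-56, -139) = (-26*23*(-5))/(191 - 56*(-139)²) = (-598*(-5))/(191 - 56*19321) = 2990/(191 - 1081976) = 2990/(-1081785) = 2990*(-1/1081785) = -598/216357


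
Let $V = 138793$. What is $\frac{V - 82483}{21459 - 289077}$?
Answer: $- \frac{9385}{44603} \approx -0.21041$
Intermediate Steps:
$\frac{V - 82483}{21459 - 289077} = \frac{138793 - 82483}{21459 - 289077} = \frac{56310}{-267618} = 56310 \left(- \frac{1}{267618}\right) = - \frac{9385}{44603}$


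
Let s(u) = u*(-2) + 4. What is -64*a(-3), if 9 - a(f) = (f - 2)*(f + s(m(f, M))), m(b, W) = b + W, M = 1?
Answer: -2176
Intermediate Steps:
m(b, W) = W + b
s(u) = 4 - 2*u (s(u) = -2*u + 4 = 4 - 2*u)
a(f) = 9 - (-2 + f)*(2 - f) (a(f) = 9 - (f - 2)*(f + (4 - 2*(1 + f))) = 9 - (-2 + f)*(f + (4 + (-2 - 2*f))) = 9 - (-2 + f)*(f + (2 - 2*f)) = 9 - (-2 + f)*(2 - f))
-64*a(-3) = -64*(13 + (-3)² - 4*(-3)) = -64*(13 + 9 + 12) = -64*34 = -2176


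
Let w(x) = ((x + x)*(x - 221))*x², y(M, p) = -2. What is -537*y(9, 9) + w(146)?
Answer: -466819326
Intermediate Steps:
w(x) = 2*x³*(-221 + x) (w(x) = ((2*x)*(-221 + x))*x² = (2*x*(-221 + x))*x² = 2*x³*(-221 + x))
-537*y(9, 9) + w(146) = -537*(-2) + 2*146³*(-221 + 146) = 1074 + 2*3112136*(-75) = 1074 - 466820400 = -466819326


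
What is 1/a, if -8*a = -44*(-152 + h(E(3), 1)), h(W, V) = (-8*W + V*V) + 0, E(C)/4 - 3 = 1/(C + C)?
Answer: -6/8327 ≈ -0.00072055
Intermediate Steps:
E(C) = 12 + 2/C (E(C) = 12 + 4/(C + C) = 12 + 4/((2*C)) = 12 + 4*(1/(2*C)) = 12 + 2/C)
h(W, V) = V² - 8*W (h(W, V) = (-8*W + V²) + 0 = (V² - 8*W) + 0 = V² - 8*W)
a = -8327/6 (a = -(-11)*(-152 + (1² - 8*(12 + 2/3)))/2 = -(-11)*(-152 + (1 - 8*(12 + 2*(⅓))))/2 = -(-11)*(-152 + (1 - 8*(12 + ⅔)))/2 = -(-11)*(-152 + (1 - 8*38/3))/2 = -(-11)*(-152 + (1 - 304/3))/2 = -(-11)*(-152 - 301/3)/2 = -(-11)*(-757)/(2*3) = -⅛*33308/3 = -8327/6 ≈ -1387.8)
1/a = 1/(-8327/6) = -6/8327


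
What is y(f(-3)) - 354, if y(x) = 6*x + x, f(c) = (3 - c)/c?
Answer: -368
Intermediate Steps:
f(c) = (3 - c)/c
y(x) = 7*x
y(f(-3)) - 354 = 7*((3 - 1*(-3))/(-3)) - 354 = 7*(-(3 + 3)/3) - 354 = 7*(-⅓*6) - 354 = 7*(-2) - 354 = -14 - 354 = -368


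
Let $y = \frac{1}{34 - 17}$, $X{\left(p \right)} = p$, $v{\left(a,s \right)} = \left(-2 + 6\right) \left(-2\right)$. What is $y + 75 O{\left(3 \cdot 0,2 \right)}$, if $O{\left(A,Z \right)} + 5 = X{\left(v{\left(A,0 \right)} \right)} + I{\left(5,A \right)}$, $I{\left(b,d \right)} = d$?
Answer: $- \frac{16574}{17} \approx -974.94$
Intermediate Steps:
$v{\left(a,s \right)} = -8$ ($v{\left(a,s \right)} = 4 \left(-2\right) = -8$)
$O{\left(A,Z \right)} = -13 + A$ ($O{\left(A,Z \right)} = -5 + \left(-8 + A\right) = -13 + A$)
$y = \frac{1}{17} \approx 0.058824$
$y + 75 O{\left(3 \cdot 0,2 \right)} = \frac{1}{17} + 75 \left(-13 + 3 \cdot 0\right) = \frac{1}{17} + 75 \left(-13 + 0\right) = \frac{1}{17} + 75 \left(-13\right) = \frac{1}{17} - 975 = - \frac{16574}{17}$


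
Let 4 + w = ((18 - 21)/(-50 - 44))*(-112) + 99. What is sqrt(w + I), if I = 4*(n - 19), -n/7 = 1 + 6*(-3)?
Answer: sqrt(1085559)/47 ≈ 22.168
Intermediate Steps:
n = 119 (n = -7*(1 + 6*(-3)) = -7*(1 - 18) = -7*(-17) = 119)
w = 4297/47 (w = -4 + (((18 - 21)/(-50 - 44))*(-112) + 99) = -4 + (-3/(-94)*(-112) + 99) = -4 + (-3*(-1/94)*(-112) + 99) = -4 + ((3/94)*(-112) + 99) = -4 + (-168/47 + 99) = -4 + 4485/47 = 4297/47 ≈ 91.426)
I = 400 (I = 4*(119 - 19) = 4*100 = 400)
sqrt(w + I) = sqrt(4297/47 + 400) = sqrt(23097/47) = sqrt(1085559)/47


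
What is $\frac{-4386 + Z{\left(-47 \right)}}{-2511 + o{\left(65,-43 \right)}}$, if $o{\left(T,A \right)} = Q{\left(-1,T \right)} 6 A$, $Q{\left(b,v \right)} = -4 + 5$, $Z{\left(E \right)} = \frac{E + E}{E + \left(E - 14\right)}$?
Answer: $\frac{236797}{149526} \approx 1.5837$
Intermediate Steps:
$Z{\left(E \right)} = \frac{2 E}{-14 + 2 E}$ ($Z{\left(E \right)} = \frac{2 E}{E + \left(-14 + E\right)} = \frac{2 E}{-14 + 2 E}$)
$Q{\left(b,v \right)} = 1$
$o{\left(T,A \right)} = 6 A$ ($o{\left(T,A \right)} = 1 \cdot 6 A = 6 A$)
$\frac{-4386 + Z{\left(-47 \right)}}{-2511 + o{\left(65,-43 \right)}} = \frac{-4386 - \frac{47}{-7 - 47}}{-2511 + 6 \left(-43\right)} = \frac{-4386 - \frac{47}{-54}}{-2511 - 258} = \frac{-4386 - - \frac{47}{54}}{-2769} = \left(-4386 + \frac{47}{54}\right) \left(- \frac{1}{2769}\right) = \left(- \frac{236797}{54}\right) \left(- \frac{1}{2769}\right) = \frac{236797}{149526}$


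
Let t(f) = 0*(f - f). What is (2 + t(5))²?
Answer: 4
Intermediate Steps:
t(f) = 0 (t(f) = 0*0 = 0)
(2 + t(5))² = (2 + 0)² = 2² = 4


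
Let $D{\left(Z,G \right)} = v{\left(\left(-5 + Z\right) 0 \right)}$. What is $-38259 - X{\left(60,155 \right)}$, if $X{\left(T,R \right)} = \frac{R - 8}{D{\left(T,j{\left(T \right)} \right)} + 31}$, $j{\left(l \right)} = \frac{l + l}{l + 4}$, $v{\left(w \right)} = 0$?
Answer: $- \frac{1186176}{31} \approx -38264.0$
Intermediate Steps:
$j{\left(l \right)} = \frac{2 l}{4 + l}$
$D{\left(Z,G \right)} = 0$
$X{\left(T,R \right)} = - \frac{8}{31} + \frac{R}{31}$ ($X{\left(T,R \right)} = \frac{R - 8}{0 + 31} = \frac{-8 + R}{31} = \left(-8 + R\right) \frac{1}{31} = - \frac{8}{31} + \frac{R}{31}$)
$-38259 - X{\left(60,155 \right)} = -38259 - \left(- \frac{8}{31} + \frac{1}{31} \cdot 155\right) = -38259 - \left(- \frac{8}{31} + 5\right) = -38259 - \frac{147}{31} = - \frac{1186176}{31}$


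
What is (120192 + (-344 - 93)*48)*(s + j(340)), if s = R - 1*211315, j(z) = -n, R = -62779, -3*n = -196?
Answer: -27200992416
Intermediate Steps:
n = 196/3 (n = -1/3*(-196) = 196/3 ≈ 65.333)
j(z) = -196/3 (j(z) = -1*196/3 = -196/3)
s = -274094 (s = -62779 - 1*211315 = -62779 - 211315 = -274094)
(120192 + (-344 - 93)*48)*(s + j(340)) = (120192 + (-344 - 93)*48)*(-274094 - 196/3) = (120192 - 437*48)*(-822478/3) = (120192 - 20976)*(-822478/3) = 99216*(-822478/3) = -27200992416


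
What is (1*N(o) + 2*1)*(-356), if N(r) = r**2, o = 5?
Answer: -9612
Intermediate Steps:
(1*N(o) + 2*1)*(-356) = (1*5**2 + 2*1)*(-356) = (1*25 + 2)*(-356) = (25 + 2)*(-356) = 27*(-356) = -9612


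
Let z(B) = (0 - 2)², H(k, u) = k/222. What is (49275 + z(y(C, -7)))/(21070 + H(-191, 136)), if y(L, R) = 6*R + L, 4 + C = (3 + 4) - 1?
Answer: 10939938/4677349 ≈ 2.3389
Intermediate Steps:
C = 2 (C = -4 + ((3 + 4) - 1) = -4 + (7 - 1) = -4 + 6 = 2)
H(k, u) = k/222 (H(k, u) = k*(1/222) = k/222)
y(L, R) = L + 6*R
z(B) = 4 (z(B) = (-2)² = 4)
(49275 + z(y(C, -7)))/(21070 + H(-191, 136)) = (49275 + 4)/(21070 + (1/222)*(-191)) = 49279/(21070 - 191/222) = 49279/(4677349/222) = 49279*(222/4677349) = 10939938/4677349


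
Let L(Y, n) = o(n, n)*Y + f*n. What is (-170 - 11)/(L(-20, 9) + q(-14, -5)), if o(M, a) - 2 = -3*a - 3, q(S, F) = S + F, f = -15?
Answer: -181/406 ≈ -0.44581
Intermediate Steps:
q(S, F) = F + S
o(M, a) = -1 - 3*a (o(M, a) = 2 + (-3*a - 3) = 2 + (-3 - 3*a) = -1 - 3*a)
L(Y, n) = -15*n + Y*(-1 - 3*n) (L(Y, n) = (-1 - 3*n)*Y - 15*n = Y*(-1 - 3*n) - 15*n = -15*n + Y*(-1 - 3*n))
(-170 - 11)/(L(-20, 9) + q(-14, -5)) = (-170 - 11)/((-15*9 - 1*(-20)*(1 + 3*9)) + (-5 - 14)) = -181/((-135 - 1*(-20)*(1 + 27)) - 19) = -181/((-135 - 1*(-20)*28) - 19) = -181/((-135 + 560) - 19) = -181/(425 - 19) = -181/406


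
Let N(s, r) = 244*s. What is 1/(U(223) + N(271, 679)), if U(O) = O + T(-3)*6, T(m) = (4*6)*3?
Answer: 1/66779 ≈ 1.4975e-5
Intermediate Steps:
T(m) = 72 (T(m) = 24*3 = 72)
U(O) = 432 + O (U(O) = O + 72*6 = O + 432 = 432 + O)
1/(U(223) + N(271, 679)) = 1/((432 + 223) + 244*271) = 1/(655 + 66124) = 1/66779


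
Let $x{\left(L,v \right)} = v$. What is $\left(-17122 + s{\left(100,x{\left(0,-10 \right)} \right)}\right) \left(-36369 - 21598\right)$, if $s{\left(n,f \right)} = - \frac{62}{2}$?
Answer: $994307951$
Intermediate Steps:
$s{\left(n,f \right)} = -31$ ($s{\left(n,f \right)} = \left(-62\right) \frac{1}{2} = -31$)
$\left(-17122 + s{\left(100,x{\left(0,-10 \right)} \right)}\right) \left(-36369 - 21598\right) = \left(-17122 - 31\right) \left(-36369 - 21598\right) = \left(-17153\right) \left(-57967\right) = 994307951$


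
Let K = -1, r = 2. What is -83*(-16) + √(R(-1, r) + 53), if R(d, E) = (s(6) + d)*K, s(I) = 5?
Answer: 1335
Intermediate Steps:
R(d, E) = -5 - d (R(d, E) = (5 + d)*(-1) = -5 - d)
-83*(-16) + √(R(-1, r) + 53) = -83*(-16) + √((-5 - 1*(-1)) + 53) = 1328 + √((-5 + 1) + 53) = 1328 + √(-4 + 53) = 1328 + √49 = 1328 + 7 = 1335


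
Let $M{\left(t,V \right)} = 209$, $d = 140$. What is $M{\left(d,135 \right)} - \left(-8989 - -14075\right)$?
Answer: $-4877$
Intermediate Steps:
$M{\left(d,135 \right)} - \left(-8989 - -14075\right) = 209 - \left(-8989 - -14075\right) = 209 - \left(-8989 + 14075\right) = 209 - 5086 = -4877$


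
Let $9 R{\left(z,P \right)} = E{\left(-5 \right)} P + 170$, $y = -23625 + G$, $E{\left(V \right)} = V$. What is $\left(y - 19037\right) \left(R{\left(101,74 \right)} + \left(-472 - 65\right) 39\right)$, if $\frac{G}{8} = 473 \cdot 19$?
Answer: $- \frac{5516075758}{9} \approx -6.129 \cdot 10^{8}$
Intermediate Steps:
$G = 71896$ ($G = 8 \cdot 473 \cdot 19 = 8 \cdot 8987 = 71896$)
$y = 48271$ ($y = -23625 + 71896 = 48271$)
$R{\left(z,P \right)} = \frac{170}{9} - \frac{5 P}{9}$ ($R{\left(z,P \right)} = \frac{- 5 P + 170}{9} = \frac{170 - 5 P}{9} = \frac{170}{9} - \frac{5 P}{9}$)
$\left(y - 19037\right) \left(R{\left(101,74 \right)} + \left(-472 - 65\right) 39\right) = \left(48271 - 19037\right) \left(\left(\frac{170}{9} - \frac{370}{9}\right) + \left(-472 - 65\right) 39\right) = 29234 \left(\left(\frac{170}{9} - \frac{370}{9}\right) - 20943\right) = 29234 \left(- \frac{200}{9} - 20943\right) = 29234 \left(- \frac{188687}{9}\right) = - \frac{5516075758}{9}$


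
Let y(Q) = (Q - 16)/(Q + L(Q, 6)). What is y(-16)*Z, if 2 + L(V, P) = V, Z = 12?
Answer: 192/17 ≈ 11.294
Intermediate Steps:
L(V, P) = -2 + V
y(Q) = (-16 + Q)/(-2 + 2*Q) (y(Q) = (Q - 16)/(Q + (-2 + Q)) = (-16 + Q)/(-2 + 2*Q))
y(-16)*Z = ((-16 - 16)/(2*(-1 - 16)))*12 = ((½)*(-32)/(-17))*12 = ((½)*(-1/17)*(-32))*12 = (16/17)*12 = 192/17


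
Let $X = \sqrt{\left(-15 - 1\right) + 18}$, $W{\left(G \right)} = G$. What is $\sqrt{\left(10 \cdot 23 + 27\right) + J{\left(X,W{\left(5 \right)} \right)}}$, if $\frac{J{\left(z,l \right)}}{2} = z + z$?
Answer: $\sqrt{257 + 4 \sqrt{2}} \approx 16.207$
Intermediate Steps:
$X = \sqrt{2}$ ($X = \sqrt{\left(-15 - 1\right) + 18} = \sqrt{-16 + 18} = \sqrt{2} \approx 1.4142$)
$J{\left(z,l \right)} = 4 z$ ($J{\left(z,l \right)} = 2 \left(z + z\right) = 2 \cdot 2 z = 4 z$)
$\sqrt{\left(10 \cdot 23 + 27\right) + J{\left(X,W{\left(5 \right)} \right)}} = \sqrt{\left(10 \cdot 23 + 27\right) + 4 \sqrt{2}} = \sqrt{\left(230 + 27\right) + 4 \sqrt{2}} = \sqrt{257 + 4 \sqrt{2}}$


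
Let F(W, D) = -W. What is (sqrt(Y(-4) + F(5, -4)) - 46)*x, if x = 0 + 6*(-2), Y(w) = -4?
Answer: 552 - 36*I ≈ 552.0 - 36.0*I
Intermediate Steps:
x = -12 (x = 0 - 12 = -12)
(sqrt(Y(-4) + F(5, -4)) - 46)*x = (sqrt(-4 - 1*5) - 46)*(-12) = (sqrt(-4 - 5) - 46)*(-12) = (sqrt(-9) - 46)*(-12) = (3*I - 46)*(-12) = (-46 + 3*I)*(-12) = 552 - 36*I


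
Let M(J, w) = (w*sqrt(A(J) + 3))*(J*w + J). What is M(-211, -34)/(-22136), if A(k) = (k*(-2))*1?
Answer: 591855*sqrt(17)/11068 ≈ 220.48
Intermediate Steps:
A(k) = -2*k (A(k) = -2*k*1 = -2*k)
M(J, w) = w*sqrt(3 - 2*J)*(J + J*w) (M(J, w) = (w*sqrt(-2*J + 3))*(J*w + J) = (w*sqrt(3 - 2*J))*(J + J*w) = w*sqrt(3 - 2*J)*(J + J*w))
M(-211, -34)/(-22136) = -211*(-34)*sqrt(3 - 2*(-211))*(1 - 34)/(-22136) = -211*(-34)*sqrt(3 + 422)*(-33)*(-1/22136) = -211*(-34)*sqrt(425)*(-33)*(-1/22136) = -211*(-34)*5*sqrt(17)*(-33)*(-1/22136) = -1183710*sqrt(17)*(-1/22136) = 591855*sqrt(17)/11068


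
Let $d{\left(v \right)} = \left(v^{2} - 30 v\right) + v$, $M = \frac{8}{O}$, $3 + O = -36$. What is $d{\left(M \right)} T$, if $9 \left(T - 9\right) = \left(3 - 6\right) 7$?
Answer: $\frac{182240}{4563} \approx 39.939$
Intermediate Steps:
$O = -39$ ($O = -3 - 36 = -39$)
$M = - \frac{8}{39}$ ($M = \frac{8}{-39} = 8 \left(- \frac{1}{39}\right) = - \frac{8}{39} \approx -0.20513$)
$T = \frac{20}{3}$ ($T = 9 + \frac{\left(3 - 6\right) 7}{9} = 9 + \frac{\left(-3\right) 7}{9} = 9 + \frac{1}{9} \left(-21\right) = 9 - \frac{7}{3} = \frac{20}{3} \approx 6.6667$)
$d{\left(v \right)} = v^{2} - 29 v$
$d{\left(M \right)} T = - \frac{8 \left(-29 - \frac{8}{39}\right)}{39} \cdot \frac{20}{3} = \left(- \frac{8}{39}\right) \left(- \frac{1139}{39}\right) \frac{20}{3} = \frac{9112}{1521} \cdot \frac{20}{3} = \frac{182240}{4563}$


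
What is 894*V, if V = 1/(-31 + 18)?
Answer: -894/13 ≈ -68.769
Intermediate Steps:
V = -1/13 (V = 1/(-13) = -1/13 ≈ -0.076923)
894*V = 894*(-1/13) = -894/13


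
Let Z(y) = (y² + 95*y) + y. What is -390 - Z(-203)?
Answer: -22111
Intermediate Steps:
Z(y) = y² + 96*y
-390 - Z(-203) = -390 - (-203)*(96 - 203) = -390 - (-203)*(-107) = -390 - 1*21721 = -390 - 21721 = -22111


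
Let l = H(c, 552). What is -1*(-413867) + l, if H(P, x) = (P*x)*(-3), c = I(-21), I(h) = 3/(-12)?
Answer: 414281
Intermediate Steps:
I(h) = -¼ (I(h) = 3*(-1/12) = -¼)
c = -¼ ≈ -0.25000
H(P, x) = -3*P*x
l = 414 (l = -3*(-¼)*552 = 414)
-1*(-413867) + l = -1*(-413867) + 414 = 413867 + 414 = 414281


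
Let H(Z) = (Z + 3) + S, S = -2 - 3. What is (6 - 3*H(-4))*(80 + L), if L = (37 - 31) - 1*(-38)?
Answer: 2976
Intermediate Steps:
L = 44 (L = 6 + 38 = 44)
S = -5
H(Z) = -2 + Z (H(Z) = (Z + 3) - 5 = (3 + Z) - 5 = -2 + Z)
(6 - 3*H(-4))*(80 + L) = (6 - 3*(-2 - 4))*(80 + 44) = (6 - 3*(-6))*124 = (6 + 18)*124 = 24*124 = 2976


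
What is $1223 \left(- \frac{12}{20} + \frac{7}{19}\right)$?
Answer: $- \frac{26906}{95} \approx -283.22$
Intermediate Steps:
$1223 \left(- \frac{12}{20} + \frac{7}{19}\right) = 1223 \left(\left(-12\right) \frac{1}{20} + 7 \cdot \frac{1}{19}\right) = 1223 \left(- \frac{3}{5} + \frac{7}{19}\right) = 1223 \left(- \frac{22}{95}\right) = - \frac{26906}{95}$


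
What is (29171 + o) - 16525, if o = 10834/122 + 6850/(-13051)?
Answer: 10137899123/796111 ≈ 12734.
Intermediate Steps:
o = 70279417/796111 (o = 10834*(1/122) + 6850*(-1/13051) = 5417/61 - 6850/13051 = 70279417/796111 ≈ 88.278)
(29171 + o) - 16525 = (29171 + 70279417/796111) - 16525 = 23293633398/796111 - 16525 = 10137899123/796111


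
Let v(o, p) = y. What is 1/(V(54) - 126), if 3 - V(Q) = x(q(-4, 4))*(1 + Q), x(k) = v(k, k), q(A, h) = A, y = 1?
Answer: -1/178 ≈ -0.0056180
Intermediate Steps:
v(o, p) = 1
x(k) = 1
V(Q) = 2 - Q (V(Q) = 3 - (1 + Q) = 3 + (-1 - Q) = 2 - Q)
1/(V(54) - 126) = 1/((2 - 1*54) - 126) = 1/((2 - 54) - 126) = 1/(-52 - 126) = 1/(-178) = -1/178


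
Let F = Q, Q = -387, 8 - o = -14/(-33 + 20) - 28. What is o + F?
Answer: -4577/13 ≈ -352.08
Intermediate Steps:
o = 454/13 (o = 8 - (-14/(-33 + 20) - 28) = 8 - (-14/(-13) - 28) = 8 - (-1/13*(-14) - 28) = 8 - (14/13 - 28) = 8 - 1*(-350/13) = 8 + 350/13 = 454/13 ≈ 34.923)
F = -387
o + F = 454/13 - 387 = -4577/13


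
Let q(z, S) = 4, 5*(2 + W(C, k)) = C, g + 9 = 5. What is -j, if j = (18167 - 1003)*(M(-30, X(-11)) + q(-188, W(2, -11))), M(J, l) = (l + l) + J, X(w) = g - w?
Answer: 205968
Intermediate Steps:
g = -4 (g = -9 + 5 = -4)
W(C, k) = -2 + C/5
X(w) = -4 - w
M(J, l) = J + 2*l (M(J, l) = 2*l + J = J + 2*l)
j = -205968 (j = (18167 - 1003)*((-30 + 2*(-4 - 1*(-11))) + 4) = 17164*((-30 + 2*(-4 + 11)) + 4) = 17164*((-30 + 2*7) + 4) = 17164*((-30 + 14) + 4) = 17164*(-16 + 4) = 17164*(-12) = -205968)
-j = -1*(-205968) = 205968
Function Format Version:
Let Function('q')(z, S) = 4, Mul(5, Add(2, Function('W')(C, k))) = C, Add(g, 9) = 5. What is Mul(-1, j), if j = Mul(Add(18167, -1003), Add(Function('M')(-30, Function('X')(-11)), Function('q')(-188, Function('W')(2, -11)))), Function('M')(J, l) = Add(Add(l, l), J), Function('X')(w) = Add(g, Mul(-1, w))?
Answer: 205968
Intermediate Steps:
g = -4 (g = Add(-9, 5) = -4)
Function('W')(C, k) = Add(-2, Mul(Rational(1, 5), C))
Function('X')(w) = Add(-4, Mul(-1, w))
Function('M')(J, l) = Add(J, Mul(2, l)) (Function('M')(J, l) = Add(Mul(2, l), J) = Add(J, Mul(2, l)))
j = -205968 (j = Mul(Add(18167, -1003), Add(Add(-30, Mul(2, Add(-4, Mul(-1, -11)))), 4)) = Mul(17164, Add(Add(-30, Mul(2, Add(-4, 11))), 4)) = Mul(17164, Add(Add(-30, Mul(2, 7)), 4)) = Mul(17164, Add(Add(-30, 14), 4)) = Mul(17164, Add(-16, 4)) = Mul(17164, -12) = -205968)
Mul(-1, j) = Mul(-1, -205968) = 205968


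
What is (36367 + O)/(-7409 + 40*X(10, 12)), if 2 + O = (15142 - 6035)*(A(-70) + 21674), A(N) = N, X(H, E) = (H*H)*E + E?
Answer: 196783993/41071 ≈ 4791.3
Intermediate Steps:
X(H, E) = E + E*H² (X(H, E) = H²*E + E = E*H² + E = E + E*H²)
O = 196747626 (O = -2 + (15142 - 6035)*(-70 + 21674) = -2 + 9107*21604 = -2 + 196747628 = 196747626)
(36367 + O)/(-7409 + 40*X(10, 12)) = (36367 + 196747626)/(-7409 + 40*(12*(1 + 10²))) = 196783993/(-7409 + 40*(12*(1 + 100))) = 196783993/(-7409 + 40*(12*101)) = 196783993/(-7409 + 40*1212) = 196783993/(-7409 + 48480) = 196783993/41071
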